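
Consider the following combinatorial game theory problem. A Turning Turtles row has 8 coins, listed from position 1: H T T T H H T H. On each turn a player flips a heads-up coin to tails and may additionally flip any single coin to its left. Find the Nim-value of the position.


Coins: H T T T H H T H
Key fact: a single head at position k behaves exactly like a Nim heap of size k (turning it to T and optionally flipping a coin at j < k corresponds to moving the heap from k to j, or to 0), and heads combine as a disjunctive sum (two heads at the same place would cancel, matching j XOR j = 0). So the Nim-value is the XOR of the 1-indexed positions of the heads.
Face-up positions (1-indexed): [1, 5, 6, 8]
XOR 0 with 1: 0 XOR 1 = 1
XOR 1 with 5: 1 XOR 5 = 4
XOR 4 with 6: 4 XOR 6 = 2
XOR 2 with 8: 2 XOR 8 = 10
Nim-value = 10

10


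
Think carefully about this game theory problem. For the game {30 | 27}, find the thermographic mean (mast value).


Game = {30 | 27}, a switch {a | b} with numbers a > b.
Its thermograph has left wall a - t and right wall b + t, which meet at t = (a - b)/2, where both equal (a + b)/2. So the mast (mean value) is at (a + b)/2.
Mean = (30 + (27))/2 = 57/2 = 57/2

57/2


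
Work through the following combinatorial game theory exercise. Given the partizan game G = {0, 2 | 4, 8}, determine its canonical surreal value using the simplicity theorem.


Left options: {0, 2}, max = 2
Right options: {4, 8}, min = 4
All options are numbers and max(Left) < min(Right), so by the simplicity theorem the value is the simplest (earliest-born) number strictly between 2 and 4.
The only integer strictly between 2 and 4 is 3.
No non-integer in the interval can be simpler: if x is a non-integer in the interval, then floor(x) or ceil(x) also lies in the interval (the interval contains an integer), and both are proper prefixes of x's sign expansion, i.e. born earlier. So the game value is 3.
Game value = 3

3


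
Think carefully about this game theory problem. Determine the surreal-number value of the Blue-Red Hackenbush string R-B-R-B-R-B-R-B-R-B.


Edges (from ground): R-B-R-B-R-B-R-B-R-B
By Berlekamp's sign-expansion rule, a Blue-Red Hackenbush stalk has the value of the surreal number whose sign sequence is the edge sequence with B -> + and R -> -.
Sign sequence: -+-+-+-+-+
Trace the sign expansion in the surreal number tree, starting from 0:
Edge 1: R (sign -) -> bounds (-inf, 0), value = -1
Edge 2: B (sign +) -> bounds (-1, 0), value = -1/2
Edge 3: R (sign -) -> bounds (-1, -1/2), value = -3/4
Edge 4: B (sign +) -> bounds (-3/4, -1/2), value = -5/8
Edge 5: R (sign -) -> bounds (-3/4, -5/8), value = -11/16
Edge 6: B (sign +) -> bounds (-11/16, -5/8), value = -21/32
Edge 7: R (sign -) -> bounds (-11/16, -21/32), value = -43/64
Edge 8: B (sign +) -> bounds (-43/64, -21/32), value = -85/128
Edge 9: R (sign -) -> bounds (-43/64, -85/128), value = -171/256
Edge 10: B (sign +) -> bounds (-171/256, -85/128), value = -341/512
Game value = -341/512

-341/512


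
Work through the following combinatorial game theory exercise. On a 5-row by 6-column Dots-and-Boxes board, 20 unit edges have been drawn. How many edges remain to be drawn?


Grid: 5 x 6 boxes, i.e. 6 rows and 7 columns of dots.
Horizontal edges: (rows + 1) * cols = 6 * 6 = 36
Vertical edges: rows * (cols + 1) = 5 * 7 = 35
Total edges: 36 + 35 = 71
Edges drawn: 20
Remaining: 71 - 20 = 51

51


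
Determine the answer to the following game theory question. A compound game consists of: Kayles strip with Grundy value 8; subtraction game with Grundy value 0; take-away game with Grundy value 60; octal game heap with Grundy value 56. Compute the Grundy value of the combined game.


By the Sprague-Grundy theorem, the Grundy value of a sum of games is the XOR of individual Grundy values.
Kayles strip: Grundy value = 8. Running XOR: 0 XOR 8 = 8
subtraction game: Grundy value = 0. Running XOR: 8 XOR 0 = 8
take-away game: Grundy value = 60. Running XOR: 8 XOR 60 = 52
octal game heap: Grundy value = 56. Running XOR: 52 XOR 56 = 12
The combined Grundy value is 12.

12


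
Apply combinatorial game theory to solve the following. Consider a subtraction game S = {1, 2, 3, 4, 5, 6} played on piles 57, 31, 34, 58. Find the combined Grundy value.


Subtraction set: {1, 2, 3, 4, 5, 6}
For this subtraction set, G(n) = n mod 7 (period = max + 1 = 7).
Pile 1 (size 57): G(57) = 57 mod 7 = 1
Pile 2 (size 31): G(31) = 31 mod 7 = 3
Pile 3 (size 34): G(34) = 34 mod 7 = 6
Pile 4 (size 58): G(58) = 58 mod 7 = 2
Total Grundy value = XOR of all: 1 XOR 3 XOR 6 XOR 2 = 6

6


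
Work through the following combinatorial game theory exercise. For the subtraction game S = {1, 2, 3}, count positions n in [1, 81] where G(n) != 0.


Subtraction set S = {1, 2, 3}, so G(n) = n mod 4.
G(n) = 0 when n is a multiple of 4.
Multiples of 4 in [1, 81]: 20
N-positions (nonzero Grundy) = 81 - 20 = 61

61


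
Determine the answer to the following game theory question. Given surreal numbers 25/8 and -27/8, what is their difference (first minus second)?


x = 25/8, y = -27/8
Converting to common denominator: 8
x = 25/8, y = -27/8
x - y = 25/8 - -27/8 = 13/2

13/2


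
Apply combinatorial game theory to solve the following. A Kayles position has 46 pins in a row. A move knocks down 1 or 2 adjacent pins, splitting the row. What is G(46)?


Kayles: a move removes 1 or 2 adjacent pins from a contiguous row.
Removing pins from a row of k leaves two independent rows (a, b) with a + b = k - 1 (one pin) or a + b = k - 2 (two pins); an end removal gives a = 0.
By Sprague-Grundy, G(k) = mex{ G(a) XOR G(b) } over all these splits. G(0) = 0.
G(1): splits (0,0):0^0=0 -> mex({0}) = 1
G(2): splits (0,1):0^1=1 (0,0):0^0=0 -> mex({0, 1}) = 2
G(3): splits (0,2):0^2=2 (1,1):1^1=0 (0,1):0^1=1 -> mex({0, 1, 2}) = 3
G(4): splits (0,3):0^3=3 (1,2):1^2=3 (0,2):0^2=2 (1,1):1^1=0 -> mex({0, 2, 3}) = 1
G(5): splits (0,4):0^1=1 (1,3):1^3=2 (2,2):2^2=0 (0,3):0^3=3 (1,2):1^2=3 -> mex({0, 1, 2, 3}) = 4
G(6) = mex({0, 1, 2, 4}) = 3
G(7) = mex({0, 1, 3, 4, 5}) = 2
G(8) = mex({0, 2, 3, 5, 6}) = 1
G(9) = mex({0, 1, 2, 3, 6, 7}) = 4
G(10) = mex({0, 1, 3, 4, 5, 7}) = 2
G(11) = mex({0, 1, 2, 3, 4, 5}) = 6
G(12) = mex({0, 1, 2, 3, 5, 6, 7}) = 4
G(13) = mex({0, 2, 3, 4, 6, 7}) = 1
G(14) = mex({0, 1, 4, 5, 6, 7}) = 2
G(15) = mex({0, 1, 2, 3, 4, 5, 6}) = 7
G(16) = mex({0, 2, 3, 5, 6, 7}) = 1
G(17) = mex({0, 1, 2, 3, 5, 6, 7}) = 4
G(18) = mex({0, 1, 2, 4, 5, 6}) = 3
G(19) = mex({0, 1, 3, 4, 5, 7}) = 2
G(20) = mex({0, 2, 3, 4, 5, 6, 7}) = 1
G(21) = mex({0, 1, 2, 3, 5, 6, 7}) = 4
G(22) = mex({0, 1, 2, 3, 4, 5, 7}) = 6
G(23) = mex({0, 1, 2, 3, 4, 5, 6}) = 7
G(24) = mex({0, 1, 2, 3, 5, 6, 7}) = 4
G(25) = mex({0, 2, 3, 4, 6, 7}) = 1
G(26) = mex({0, 1, 3, 4, 5, 6, 7}) = 2
G(27) = mex({0, 1, 2, 3, 4, 5, 6, 7}) = 8
G(28) = mex({0, 1, 2, 3, 4, 6, 7, 8}) = 5
G(29) = mex({0, 1, 2, 3, 5, 6, 7, 8, 9}) = 4
G(30) = mex({0, 1, 2, 3, 4, 5, 6, 9, 10}) = 7
G(31) = mex({0, 1, 3, 4, 5, 7, 10, 11}) = 2
G(32) = mex({0, 2, 3, 4, 5, 6, 7, 9, 11}) = 1
G(33) = mex({0, 1, 2, 3, 4, 5, 6, 7, 9, 12}) = 8
G(34) = mex({0, 1, 2, 3, 4, 5, 7, 8, 11, 12}) = 6
G(35) = mex({0, 1, 2, 3, 4, 5, 6, 8, 9, 10, 11}) = 7
G(36) = mex({0, 1, 2, 3, 5, 6, 7, 9, 10}) = 4
G(37) = mex({0, 2, 3, 4, 6, 7, 9, 10, 11, 12}) = 1
G(38) = mex({0, 1, 3, 4, 5, 6, 7, 9, 10, 11, 12}) = 2
G(39) = mex({0, 1, 2, 4, 5, 6, 7, 9, 10, 12, 14}) = 3
G(40) = mex({0, 2, 3, 4, 6, 7, 11, 12, 14}) = 1
G(41) = mex({0, 1, 2, 3, 5, 6, 7, 9, 10, 11, 12}) = 4
G(42) = mex({0, 1, 2, 3, 4, 5, 6, 9, 10}) = 7
G(43) = mex({0, 1, 3, 4, 5, 7, 9, 10, 12, 15}) = 2
G(44) = mex({0, 2, 3, 4, 5, 6, 7, 9, 10, 12, 15}) = 1
G(45) = mex({0, 1, 2, 3, 4, 5, 6, 7, 9, 10, 12, 14}) = 8
G(46) = mex({0, 1, 3, 4, 5, 7, 8, 11, 12, 14}) = 2
Therefore G(46) = 2.

2


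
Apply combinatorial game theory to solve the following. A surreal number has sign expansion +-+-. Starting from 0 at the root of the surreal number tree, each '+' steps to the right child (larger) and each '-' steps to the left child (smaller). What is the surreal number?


Sign expansion: +-+-
Rule: track bounds (lo, hi), initially (-inf, +inf). On '+', the current value becomes lo and we move to the simplest number in (value, hi): value + 1 if hi = +inf, otherwise the midpoint (value + hi)/2. On '-', the current value becomes hi and we move to value - 1 if lo = -inf, otherwise the midpoint (lo + value)/2.
Start at 0.
Step 1: sign = +, move right. Bounds: (0, +inf). Value = 1
Step 2: sign = -, move left. Bounds: (0, 1). Value = 1/2
Step 3: sign = +, move right. Bounds: (1/2, 1). Value = 3/4
Step 4: sign = -, move left. Bounds: (1/2, 3/4). Value = 5/8
The surreal number with sign expansion +-+- is 5/8.

5/8


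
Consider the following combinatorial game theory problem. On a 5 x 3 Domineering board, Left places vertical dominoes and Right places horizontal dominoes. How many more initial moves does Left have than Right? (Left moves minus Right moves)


Board is 5 x 3 (rows x cols).
Left (vertical) placements: (rows-1) * cols = 4 * 3 = 12
Right (horizontal) placements: rows * (cols-1) = 5 * 2 = 10
Advantage = Left - Right = 12 - 10 = 2

2


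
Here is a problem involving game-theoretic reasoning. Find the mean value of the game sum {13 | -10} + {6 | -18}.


G1 = {13 | -10}, G2 = {6 | -18}
Each is a switch {a | b} with numbers a > b; its mean value is (a + b)/2, and mean value is additive over game sums: m(G1 + G2) = m(G1) + m(G2).
Mean of G1 = (13 + (-10))/2 = 3/2 = 3/2
Mean of G2 = (6 + (-18))/2 = -12/2 = -6
Mean of G1 + G2 = 3/2 + -6 = -9/2

-9/2


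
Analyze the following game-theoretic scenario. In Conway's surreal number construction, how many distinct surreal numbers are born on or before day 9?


Day 0: {|} = 0 is born. Count = 1.
Day n: the number of surreal numbers born by day n is 2^(n+1) - 1.
By day 0: 2^1 - 1 = 1
By day 1: 2^2 - 1 = 3
By day 2: 2^3 - 1 = 7
By day 3: 2^4 - 1 = 15
By day 4: 2^5 - 1 = 31
By day 5: 2^6 - 1 = 63
By day 6: 2^7 - 1 = 127
By day 7: 2^8 - 1 = 255
By day 8: 2^9 - 1 = 511
By day 9: 2^10 - 1 = 1023
By day 9: 1023 surreal numbers.

1023


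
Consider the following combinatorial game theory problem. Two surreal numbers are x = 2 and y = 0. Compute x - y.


x = 2, y = 0
x - y = 2 - 0 = 2

2


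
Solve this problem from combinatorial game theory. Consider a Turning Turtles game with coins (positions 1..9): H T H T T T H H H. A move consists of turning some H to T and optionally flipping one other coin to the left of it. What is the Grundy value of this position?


Coins: H T H T T T H H H
Key fact: a single head at position k behaves exactly like a Nim heap of size k (turning it to T and optionally flipping a coin at j < k corresponds to moving the heap from k to j, or to 0), and heads combine as a disjunctive sum (two heads at the same place would cancel, matching j XOR j = 0). So the Nim-value is the XOR of the 1-indexed positions of the heads.
Face-up positions (1-indexed): [1, 3, 7, 8, 9]
XOR 0 with 1: 0 XOR 1 = 1
XOR 1 with 3: 1 XOR 3 = 2
XOR 2 with 7: 2 XOR 7 = 5
XOR 5 with 8: 5 XOR 8 = 13
XOR 13 with 9: 13 XOR 9 = 4
Nim-value = 4

4


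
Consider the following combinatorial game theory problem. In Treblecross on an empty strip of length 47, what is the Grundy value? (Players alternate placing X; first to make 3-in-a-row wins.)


Treblecross: place X on empty cells; 3-in-a-row wins.
Playing within two cells of an existing X lets the opponent win at once, so sensible play treats the cells i-2..i+2 around each X as dead. The player left with no safe cell loses, so this is a normal-play take-away game on strips of safe cells.
Placing X at cell i (0-indexed) of a strip of k safe cells leaves independent strips of sizes max(0, i-2) and max(0, k-i-3). Hence G(k) = mex{ G(max(0,i-2)) XOR G(max(0,k-i-3)) : 0 <= i < k }, with G(0) = 0.
G(1): splits (0,0):0^0=0 -> mex({0}) = 1
G(2): splits (0,0):0^0=0 -> mex({0}) = 1
G(3): splits (0,0):0^0=0 -> mex({0}) = 1
G(4): splits (0,1):0^1=1 (0,0):0^0=0 -> mex({0, 1}) = 2
G(5): splits (0,2):0^1=1 (0,1):0^1=1 (0,0):0^0=0 -> mex({0, 1}) = 2
G(6) = mex({1}) = 0
G(7) = mex({0, 1, 2}) = 3
G(8) = mex({0, 1, 2}) = 3
G(9) = mex({0, 2}) = 1
G(10) = mex({0, 2, 3}) = 1
G(11) = mex({0, 3}) = 1
G(12) = mex({1, 3}) = 0
G(13) = mex({0, 1, 2, 3}) = 4
G(14) = mex({0, 1, 2}) = 3
G(15) = mex({0, 1, 2}) = 3
G(16) = mex({0, 1, 2, 4}) = 3
G(17) = mex({0, 1, 3, 4}) = 2
G(18) = mex({0, 1, 3, 4}) = 2
G(19) = mex({0, 1, 3, 5}) = 2
G(20) = mex({0, 1, 2, 3, 5}) = 4
G(21) = mex({0, 1, 2, 3, 5}) = 4
G(22) = mex({1, 2, 6}) = 0
G(23) = mex({0, 1, 2, 3, 4, 6}) = 5
G(24) = mex({0, 1, 2, 3, 4}) = 5
G(25) = mex({0, 1, 3, 4, 7}) = 2
G(26) = mex({0, 1, 3, 4, 5, 7}) = 2
G(27) = mex({0, 1, 3, 5}) = 2
G(28) = mex({0, 1, 2, 5}) = 3
G(29) = mex({0, 1, 2, 4, 5, 6}) = 3
G(30) = mex({1, 2, 4, 6}) = 0
G(31) = mex({0, 1, 2, 3, 4, 6}) = 5
G(32) = mex({1, 2, 3, 4, 7}) = 0
G(33) = mex({0, 3, 7}) = 1
G(34) = mex({0, 2, 3, 5, 7}) = 1
G(35) = mex({0, 2, 3, 5, 6}) = 1
G(36) = mex({0, 1, 2, 5, 6}) = 3
G(37) = mex({0, 1, 2, 4, 5, 6}) = 3
G(38) = mex({0, 1, 2, 4}) = 3
G(39) = mex({0, 1, 2, 3, 4, 7}) = 5
G(40) = mex({0, 1, 2, 3, 4, 5, 7}) = 6
G(41) = mex({0, 1, 2, 3, 5, 7}) = 4
G(42) = mex({0, 1, 2, 3, 5, 6, 7}) = 4
G(43) = mex({0, 2, 3, 5, 6}) = 1
G(44) = mex({1, 2, 3, 4, 5, 6}) = 0
G(45) = mex({0, 1, 2, 3, 4, 6, 7}) = 5
G(46) = mex({0, 1, 2, 3, 4, 7}) = 5
G(47) = mex({0, 1, 2, 3, 4, 5, 7}) = 6
Therefore G(47) = 6.

6


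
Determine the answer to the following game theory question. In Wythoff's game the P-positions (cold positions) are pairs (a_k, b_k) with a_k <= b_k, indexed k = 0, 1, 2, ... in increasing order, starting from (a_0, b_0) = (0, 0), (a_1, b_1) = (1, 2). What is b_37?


By Wythoff's theorem, a_k = floor(k * phi) and b_k = floor(k * phi^2) = a_k + k, where phi = (1 + sqrt(5))/2 is the golden ratio.
phi = (1 + sqrt(5))/2 = 1.618034
phi^2 = phi + 1 = 2.618034
k = 37
k * phi^2 = 37 * 2.618034 = 96.867258
b_37 = floor(k * phi^2) = 96 (check: a_37 + k = 59 + 37 = 96)

96


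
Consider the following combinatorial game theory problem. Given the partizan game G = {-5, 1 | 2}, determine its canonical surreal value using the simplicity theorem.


Left options: {-5, 1}, max = 1
Right options: {2}, min = 2
All options are numbers and max(Left) < min(Right), so by the simplicity theorem the value is the simplest (earliest-born) number strictly between 1 and 2.
No integer lies strictly between 1 and 2, so the value is the dyadic rational m/2^k in the interval with the smallest k (then m odd); search k = 1, 2, ...:
Denominator 2: 3/2 lies strictly between 1 and 2 -- found.
The simplest number in the interval is 3/2.
Game value = 3/2

3/2


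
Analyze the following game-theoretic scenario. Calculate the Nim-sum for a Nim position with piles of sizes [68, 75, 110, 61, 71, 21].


We need the XOR (exclusive or) of all pile sizes.
After XOR-ing pile 1 (size 68): 0 XOR 68 = 68
After XOR-ing pile 2 (size 75): 68 XOR 75 = 15
After XOR-ing pile 3 (size 110): 15 XOR 110 = 97
After XOR-ing pile 4 (size 61): 97 XOR 61 = 92
After XOR-ing pile 5 (size 71): 92 XOR 71 = 27
After XOR-ing pile 6 (size 21): 27 XOR 21 = 14
The Nim-value of this position is 14.

14


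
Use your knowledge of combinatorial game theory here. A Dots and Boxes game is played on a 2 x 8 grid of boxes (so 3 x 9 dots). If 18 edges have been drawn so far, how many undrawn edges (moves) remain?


Grid: 2 x 8 boxes, i.e. 3 rows and 9 columns of dots.
Horizontal edges: (rows + 1) * cols = 3 * 8 = 24
Vertical edges: rows * (cols + 1) = 2 * 9 = 18
Total edges: 24 + 18 = 42
Edges drawn: 18
Remaining: 42 - 18 = 24

24


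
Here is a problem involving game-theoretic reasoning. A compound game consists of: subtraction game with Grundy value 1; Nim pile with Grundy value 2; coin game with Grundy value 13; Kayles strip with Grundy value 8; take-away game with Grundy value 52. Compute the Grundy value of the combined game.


By the Sprague-Grundy theorem, the Grundy value of a sum of games is the XOR of individual Grundy values.
subtraction game: Grundy value = 1. Running XOR: 0 XOR 1 = 1
Nim pile: Grundy value = 2. Running XOR: 1 XOR 2 = 3
coin game: Grundy value = 13. Running XOR: 3 XOR 13 = 14
Kayles strip: Grundy value = 8. Running XOR: 14 XOR 8 = 6
take-away game: Grundy value = 52. Running XOR: 6 XOR 52 = 50
The combined Grundy value is 50.

50


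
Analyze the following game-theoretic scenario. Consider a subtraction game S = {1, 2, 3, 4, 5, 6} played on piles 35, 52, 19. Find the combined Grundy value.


Subtraction set: {1, 2, 3, 4, 5, 6}
For this subtraction set, G(n) = n mod 7 (period = max + 1 = 7).
Pile 1 (size 35): G(35) = 35 mod 7 = 0
Pile 2 (size 52): G(52) = 52 mod 7 = 3
Pile 3 (size 19): G(19) = 19 mod 7 = 5
Total Grundy value = XOR of all: 0 XOR 3 XOR 5 = 6

6


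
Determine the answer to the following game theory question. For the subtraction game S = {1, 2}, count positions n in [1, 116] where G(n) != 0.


Subtraction set S = {1, 2}, so G(n) = n mod 3.
G(n) = 0 when n is a multiple of 3.
Multiples of 3 in [1, 116]: 38
N-positions (nonzero Grundy) = 116 - 38 = 78

78


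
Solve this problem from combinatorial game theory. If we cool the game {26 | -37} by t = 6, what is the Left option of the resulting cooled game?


Original game: {26 | -37} (a switch {a | b} with a > b).
Cooling by t (for t below the temperature (a - b)/2 = 63/2) taxes each move by t: {a | b} cooled by t is {a - t | b + t}.
Cooling amount: t = 6
Cooled Left option: 26 - 6 = 20
Cooled Right option: -37 + 6 = -31
Cooled game: {20 | -31}
Left option = 20

20


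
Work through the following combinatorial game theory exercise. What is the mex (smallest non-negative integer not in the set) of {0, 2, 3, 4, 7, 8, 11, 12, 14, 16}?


Set = {0, 2, 3, 4, 7, 8, 11, 12, 14, 16}
0 is in the set.
1 is NOT in the set. This is the mex.
mex = 1

1


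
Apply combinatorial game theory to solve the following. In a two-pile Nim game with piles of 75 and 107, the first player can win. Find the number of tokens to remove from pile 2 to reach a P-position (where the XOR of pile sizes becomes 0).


Piles: 75 and 107
Current XOR: 75 XOR 107 = 32 (non-zero, so this is an N-position).
To make the XOR zero, we need to find a move that balances the piles.
For pile 2 (size 107): target = 107 XOR 32 = 75
We reduce pile 2 from 107 to 75.
Tokens removed: 107 - 75 = 32
Verification: 75 XOR 75 = 0

32


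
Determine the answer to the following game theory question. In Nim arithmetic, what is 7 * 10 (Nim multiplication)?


Nim multiplication is bilinear over XOR: (u XOR v) * w = (u*w) XOR (v*w).
So we split each operand into its bit components and XOR the pairwise Nim products.
7 = 1 + 2 + 4 (as XOR of powers of 2).
10 = 2 + 8 (as XOR of powers of 2).
Using the standard Nim-product table on single bits:
  2*2 = 3,   2*4 = 8,   2*8 = 12,
  4*4 = 6,   4*8 = 11,  8*8 = 13,
and  1*x = x (identity), k*l = l*k (commutative).
Pairwise Nim products:
  1 * 2 = 2
  1 * 8 = 8
  2 * 2 = 3
  2 * 8 = 12
  4 * 2 = 8
  4 * 8 = 11
XOR them: 2 XOR 8 XOR 3 XOR 12 XOR 8 XOR 11 = 6.
Result: 7 * 10 = 6 (in Nim).

6


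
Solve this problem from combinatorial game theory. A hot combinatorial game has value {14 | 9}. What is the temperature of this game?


The game is {14 | 9}, a switch {a | b} with numbers a > b.
Cooling {a | b} by t gives {a - t | b + t}, which stops being hot when a - t = b + t, i.e. at t = (a - b)/2. So the temperature of a switch is (a - b)/2.
Temperature = (Left option - Right option) / 2
= (14 - (9)) / 2
= 5 / 2
= 5/2

5/2


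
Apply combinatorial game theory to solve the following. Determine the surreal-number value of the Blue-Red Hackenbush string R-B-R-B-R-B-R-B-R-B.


Edges (from ground): R-B-R-B-R-B-R-B-R-B
By Berlekamp's sign-expansion rule, a Blue-Red Hackenbush stalk has the value of the surreal number whose sign sequence is the edge sequence with B -> + and R -> -.
Sign sequence: -+-+-+-+-+
Trace the sign expansion in the surreal number tree, starting from 0:
Edge 1: R (sign -) -> bounds (-inf, 0), value = -1
Edge 2: B (sign +) -> bounds (-1, 0), value = -1/2
Edge 3: R (sign -) -> bounds (-1, -1/2), value = -3/4
Edge 4: B (sign +) -> bounds (-3/4, -1/2), value = -5/8
Edge 5: R (sign -) -> bounds (-3/4, -5/8), value = -11/16
Edge 6: B (sign +) -> bounds (-11/16, -5/8), value = -21/32
Edge 7: R (sign -) -> bounds (-11/16, -21/32), value = -43/64
Edge 8: B (sign +) -> bounds (-43/64, -21/32), value = -85/128
Edge 9: R (sign -) -> bounds (-43/64, -85/128), value = -171/256
Edge 10: B (sign +) -> bounds (-171/256, -85/128), value = -341/512
Game value = -341/512

-341/512


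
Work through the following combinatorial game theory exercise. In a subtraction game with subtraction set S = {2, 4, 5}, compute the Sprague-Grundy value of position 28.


The subtraction set is S = {2, 4, 5}.
G(k) = mex{ G(k - s) : s in S, s <= k }. We compute iteratively: G(0) = 0.
G(1) = mex({}) = 0
G(2) = mex({0}) = 1
G(3) = mex({0}) = 1
G(4) = mex({0, 1}) = 2
G(5) = mex({0, 1}) = 2
G(6) = mex({0, 1, 2}) = 3
G(7) = mex({1, 2}) = 0
G(8) = mex({1, 2, 3}) = 0
G(9) = mex({0, 2}) = 1
G(10) = mex({0, 2, 3}) = 1
G(11) = mex({0, 1, 3}) = 2
Observe that G(7)..G(11) = 0, 0, 1, 1, 2 repeats G(0)..G(4) = 0, 0, 1, 1, 2.
For k >= max(S) = 5, G(k) is determined by the previous 5 values G(k-5)..G(k-1); a window of 5 consecutive values has recurred shifted by 7, so by induction G(k + 7) = G(k) for all k >= 0: the sequence is periodic from the start with period 7.
One period: G(0..6) = 0, 0, 1, 1, 2, 2, 3.
28 mod 7 = 0, so G(28) = G(0) = 0.

0


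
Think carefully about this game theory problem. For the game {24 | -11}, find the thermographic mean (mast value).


Game = {24 | -11}, a switch {a | b} with numbers a > b.
Its thermograph has left wall a - t and right wall b + t, which meet at t = (a - b)/2, where both equal (a + b)/2. So the mast (mean value) is at (a + b)/2.
Mean = (24 + (-11))/2 = 13/2 = 13/2

13/2


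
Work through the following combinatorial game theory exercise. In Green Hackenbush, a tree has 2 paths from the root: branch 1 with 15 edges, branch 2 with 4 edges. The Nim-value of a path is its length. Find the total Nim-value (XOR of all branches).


The tree has 2 branches from the ground vertex.
In Green Hackenbush, the Nim-value of a simple path of length k is k.
Branch 1: length 15, Nim-value = 15
Branch 2: length 4, Nim-value = 4
Total Nim-value = XOR of all branch values:
0 XOR 15 = 15
15 XOR 4 = 11
Nim-value of the tree = 11

11


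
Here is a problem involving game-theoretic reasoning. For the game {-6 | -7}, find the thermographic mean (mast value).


Game = {-6 | -7}, a switch {a | b} with numbers a > b.
Its thermograph has left wall a - t and right wall b + t, which meet at t = (a - b)/2, where both equal (a + b)/2. So the mast (mean value) is at (a + b)/2.
Mean = (-6 + (-7))/2 = -13/2 = -13/2

-13/2


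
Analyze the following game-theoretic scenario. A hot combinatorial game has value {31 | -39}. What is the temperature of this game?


The game is {31 | -39}, a switch {a | b} with numbers a > b.
Cooling {a | b} by t gives {a - t | b + t}, which stops being hot when a - t = b + t, i.e. at t = (a - b)/2. So the temperature of a switch is (a - b)/2.
Temperature = (Left option - Right option) / 2
= (31 - (-39)) / 2
= 70 / 2
= 35

35


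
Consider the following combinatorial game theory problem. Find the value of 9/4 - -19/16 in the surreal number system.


x = 9/4, y = -19/16
Converting to common denominator: 16
x = 36/16, y = -19/16
x - y = 9/4 - -19/16 = 55/16

55/16


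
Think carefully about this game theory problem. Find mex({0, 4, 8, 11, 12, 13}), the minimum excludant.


Set = {0, 4, 8, 11, 12, 13}
0 is in the set.
1 is NOT in the set. This is the mex.
mex = 1

1


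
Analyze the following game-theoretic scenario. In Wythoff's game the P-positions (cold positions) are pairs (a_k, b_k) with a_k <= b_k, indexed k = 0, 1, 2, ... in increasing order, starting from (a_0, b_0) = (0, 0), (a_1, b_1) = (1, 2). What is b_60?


By Wythoff's theorem, a_k = floor(k * phi) and b_k = floor(k * phi^2) = a_k + k, where phi = (1 + sqrt(5))/2 is the golden ratio.
phi = (1 + sqrt(5))/2 = 1.618034
phi^2 = phi + 1 = 2.618034
k = 60
k * phi^2 = 60 * 2.618034 = 157.082039
b_60 = floor(k * phi^2) = 157 (check: a_60 + k = 97 + 60 = 157)

157


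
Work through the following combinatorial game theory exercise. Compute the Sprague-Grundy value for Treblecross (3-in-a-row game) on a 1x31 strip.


Treblecross: place X on empty cells; 3-in-a-row wins.
Playing within two cells of an existing X lets the opponent win at once, so sensible play treats the cells i-2..i+2 around each X as dead. The player left with no safe cell loses, so this is a normal-play take-away game on strips of safe cells.
Placing X at cell i (0-indexed) of a strip of k safe cells leaves independent strips of sizes max(0, i-2) and max(0, k-i-3). Hence G(k) = mex{ G(max(0,i-2)) XOR G(max(0,k-i-3)) : 0 <= i < k }, with G(0) = 0.
G(1): splits (0,0):0^0=0 -> mex({0}) = 1
G(2): splits (0,0):0^0=0 -> mex({0}) = 1
G(3): splits (0,0):0^0=0 -> mex({0}) = 1
G(4): splits (0,1):0^1=1 (0,0):0^0=0 -> mex({0, 1}) = 2
G(5): splits (0,2):0^1=1 (0,1):0^1=1 (0,0):0^0=0 -> mex({0, 1}) = 2
G(6) = mex({1}) = 0
G(7) = mex({0, 1, 2}) = 3
G(8) = mex({0, 1, 2}) = 3
G(9) = mex({0, 2}) = 1
G(10) = mex({0, 2, 3}) = 1
G(11) = mex({0, 3}) = 1
G(12) = mex({1, 3}) = 0
G(13) = mex({0, 1, 2, 3}) = 4
G(14) = mex({0, 1, 2}) = 3
G(15) = mex({0, 1, 2}) = 3
G(16) = mex({0, 1, 2, 4}) = 3
G(17) = mex({0, 1, 3, 4}) = 2
G(18) = mex({0, 1, 3, 4}) = 2
G(19) = mex({0, 1, 3, 5}) = 2
G(20) = mex({0, 1, 2, 3, 5}) = 4
G(21) = mex({0, 1, 2, 3, 5}) = 4
G(22) = mex({1, 2, 6}) = 0
G(23) = mex({0, 1, 2, 3, 4, 6}) = 5
G(24) = mex({0, 1, 2, 3, 4}) = 5
G(25) = mex({0, 1, 3, 4, 7}) = 2
G(26) = mex({0, 1, 3, 4, 5, 7}) = 2
G(27) = mex({0, 1, 3, 5}) = 2
G(28) = mex({0, 1, 2, 5}) = 3
G(29) = mex({0, 1, 2, 4, 5, 6}) = 3
G(30) = mex({1, 2, 4, 6}) = 0
G(31) = mex({0, 1, 2, 3, 4, 6}) = 5
Therefore G(31) = 5.

5


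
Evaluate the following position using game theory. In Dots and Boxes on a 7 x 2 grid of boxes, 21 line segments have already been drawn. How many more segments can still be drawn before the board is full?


Grid: 7 x 2 boxes, i.e. 8 rows and 3 columns of dots.
Horizontal edges: (rows + 1) * cols = 8 * 2 = 16
Vertical edges: rows * (cols + 1) = 7 * 3 = 21
Total edges: 16 + 21 = 37
Edges drawn: 21
Remaining: 37 - 21 = 16

16


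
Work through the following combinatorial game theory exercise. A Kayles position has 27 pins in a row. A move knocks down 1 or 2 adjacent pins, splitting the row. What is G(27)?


Kayles: a move removes 1 or 2 adjacent pins from a contiguous row.
Removing pins from a row of k leaves two independent rows (a, b) with a + b = k - 1 (one pin) or a + b = k - 2 (two pins); an end removal gives a = 0.
By Sprague-Grundy, G(k) = mex{ G(a) XOR G(b) } over all these splits. G(0) = 0.
G(1): splits (0,0):0^0=0 -> mex({0}) = 1
G(2): splits (0,1):0^1=1 (0,0):0^0=0 -> mex({0, 1}) = 2
G(3): splits (0,2):0^2=2 (1,1):1^1=0 (0,1):0^1=1 -> mex({0, 1, 2}) = 3
G(4): splits (0,3):0^3=3 (1,2):1^2=3 (0,2):0^2=2 (1,1):1^1=0 -> mex({0, 2, 3}) = 1
G(5): splits (0,4):0^1=1 (1,3):1^3=2 (2,2):2^2=0 (0,3):0^3=3 (1,2):1^2=3 -> mex({0, 1, 2, 3}) = 4
G(6) = mex({0, 1, 2, 4}) = 3
G(7) = mex({0, 1, 3, 4, 5}) = 2
G(8) = mex({0, 2, 3, 5, 6}) = 1
G(9) = mex({0, 1, 2, 3, 6, 7}) = 4
G(10) = mex({0, 1, 3, 4, 5, 7}) = 2
G(11) = mex({0, 1, 2, 3, 4, 5}) = 6
G(12) = mex({0, 1, 2, 3, 5, 6, 7}) = 4
G(13) = mex({0, 2, 3, 4, 6, 7}) = 1
G(14) = mex({0, 1, 4, 5, 6, 7}) = 2
G(15) = mex({0, 1, 2, 3, 4, 5, 6}) = 7
G(16) = mex({0, 2, 3, 5, 6, 7}) = 1
G(17) = mex({0, 1, 2, 3, 5, 6, 7}) = 4
G(18) = mex({0, 1, 2, 4, 5, 6}) = 3
G(19) = mex({0, 1, 3, 4, 5, 7}) = 2
G(20) = mex({0, 2, 3, 4, 5, 6, 7}) = 1
G(21) = mex({0, 1, 2, 3, 5, 6, 7}) = 4
G(22) = mex({0, 1, 2, 3, 4, 5, 7}) = 6
G(23) = mex({0, 1, 2, 3, 4, 5, 6}) = 7
G(24) = mex({0, 1, 2, 3, 5, 6, 7}) = 4
G(25) = mex({0, 2, 3, 4, 6, 7}) = 1
G(26) = mex({0, 1, 3, 4, 5, 6, 7}) = 2
G(27) = mex({0, 1, 2, 3, 4, 5, 6, 7}) = 8
Therefore G(27) = 8.

8


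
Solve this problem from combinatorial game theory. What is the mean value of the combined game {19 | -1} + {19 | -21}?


G1 = {19 | -1}, G2 = {19 | -21}
Each is a switch {a | b} with numbers a > b; its mean value is (a + b)/2, and mean value is additive over game sums: m(G1 + G2) = m(G1) + m(G2).
Mean of G1 = (19 + (-1))/2 = 18/2 = 9
Mean of G2 = (19 + (-21))/2 = -2/2 = -1
Mean of G1 + G2 = 9 + -1 = 8

8


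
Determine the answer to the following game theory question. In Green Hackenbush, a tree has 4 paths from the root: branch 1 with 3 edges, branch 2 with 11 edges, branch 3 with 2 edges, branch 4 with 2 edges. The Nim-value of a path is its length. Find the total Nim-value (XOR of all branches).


The tree has 4 branches from the ground vertex.
In Green Hackenbush, the Nim-value of a simple path of length k is k.
Branch 1: length 3, Nim-value = 3
Branch 2: length 11, Nim-value = 11
Branch 3: length 2, Nim-value = 2
Branch 4: length 2, Nim-value = 2
Total Nim-value = XOR of all branch values:
0 XOR 3 = 3
3 XOR 11 = 8
8 XOR 2 = 10
10 XOR 2 = 8
Nim-value of the tree = 8

8


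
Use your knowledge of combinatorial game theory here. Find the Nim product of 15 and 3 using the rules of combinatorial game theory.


Nim multiplication is bilinear over XOR: (u XOR v) * w = (u*w) XOR (v*w).
So we split each operand into its bit components and XOR the pairwise Nim products.
15 = 1 + 2 + 4 + 8 (as XOR of powers of 2).
3 = 1 + 2 (as XOR of powers of 2).
Using the standard Nim-product table on single bits:
  2*2 = 3,   2*4 = 8,   2*8 = 12,
  4*4 = 6,   4*8 = 11,  8*8 = 13,
and  1*x = x (identity), k*l = l*k (commutative).
Pairwise Nim products:
  1 * 1 = 1
  1 * 2 = 2
  2 * 1 = 2
  2 * 2 = 3
  4 * 1 = 4
  4 * 2 = 8
  8 * 1 = 8
  8 * 2 = 12
XOR them: 1 XOR 2 XOR 2 XOR 3 XOR 4 XOR 8 XOR 8 XOR 12 = 10.
Result: 15 * 3 = 10 (in Nim).

10


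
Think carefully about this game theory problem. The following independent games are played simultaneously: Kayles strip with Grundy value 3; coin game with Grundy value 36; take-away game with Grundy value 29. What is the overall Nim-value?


By the Sprague-Grundy theorem, the Grundy value of a sum of games is the XOR of individual Grundy values.
Kayles strip: Grundy value = 3. Running XOR: 0 XOR 3 = 3
coin game: Grundy value = 36. Running XOR: 3 XOR 36 = 39
take-away game: Grundy value = 29. Running XOR: 39 XOR 29 = 58
The combined Grundy value is 58.

58


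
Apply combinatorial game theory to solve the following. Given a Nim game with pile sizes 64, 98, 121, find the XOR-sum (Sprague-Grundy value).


We need the XOR (exclusive or) of all pile sizes.
After XOR-ing pile 1 (size 64): 0 XOR 64 = 64
After XOR-ing pile 2 (size 98): 64 XOR 98 = 34
After XOR-ing pile 3 (size 121): 34 XOR 121 = 91
The Nim-value of this position is 91.

91


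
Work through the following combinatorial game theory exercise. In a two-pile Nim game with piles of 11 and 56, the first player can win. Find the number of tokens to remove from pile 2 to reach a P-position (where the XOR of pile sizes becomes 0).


Piles: 11 and 56
Current XOR: 11 XOR 56 = 51 (non-zero, so this is an N-position).
To make the XOR zero, we need to find a move that balances the piles.
For pile 2 (size 56): target = 56 XOR 51 = 11
We reduce pile 2 from 56 to 11.
Tokens removed: 56 - 11 = 45
Verification: 11 XOR 11 = 0

45


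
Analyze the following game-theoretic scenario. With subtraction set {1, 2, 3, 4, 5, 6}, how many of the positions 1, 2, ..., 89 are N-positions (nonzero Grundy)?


Subtraction set S = {1, 2, 3, 4, 5, 6}, so G(n) = n mod 7.
G(n) = 0 when n is a multiple of 7.
Multiples of 7 in [1, 89]: 12
N-positions (nonzero Grundy) = 89 - 12 = 77

77


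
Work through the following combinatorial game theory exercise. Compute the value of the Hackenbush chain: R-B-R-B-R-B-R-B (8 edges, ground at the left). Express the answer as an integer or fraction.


Edges (from ground): R-B-R-B-R-B-R-B
By Berlekamp's sign-expansion rule, a Blue-Red Hackenbush stalk has the value of the surreal number whose sign sequence is the edge sequence with B -> + and R -> -.
Sign sequence: -+-+-+-+
Trace the sign expansion in the surreal number tree, starting from 0:
Edge 1: R (sign -) -> bounds (-inf, 0), value = -1
Edge 2: B (sign +) -> bounds (-1, 0), value = -1/2
Edge 3: R (sign -) -> bounds (-1, -1/2), value = -3/4
Edge 4: B (sign +) -> bounds (-3/4, -1/2), value = -5/8
Edge 5: R (sign -) -> bounds (-3/4, -5/8), value = -11/16
Edge 6: B (sign +) -> bounds (-11/16, -5/8), value = -21/32
Edge 7: R (sign -) -> bounds (-11/16, -21/32), value = -43/64
Edge 8: B (sign +) -> bounds (-43/64, -21/32), value = -85/128
Game value = -85/128

-85/128


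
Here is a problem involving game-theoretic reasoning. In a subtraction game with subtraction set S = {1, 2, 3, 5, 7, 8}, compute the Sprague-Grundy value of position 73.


The subtraction set is S = {1, 2, 3, 5, 7, 8}.
G(k) = mex{ G(k - s) : s in S, s <= k }. We compute iteratively: G(0) = 0.
G(1) = mex({0}) = 1
G(2) = mex({0, 1}) = 2
G(3) = mex({0, 1, 2}) = 3
G(4) = mex({1, 2, 3}) = 0
G(5) = mex({0, 2, 3}) = 1
G(6) = mex({0, 1, 3}) = 2
G(7) = mex({0, 1, 2}) = 3
G(8) = mex({0, 1, 2, 3}) = 4
G(9) = mex({0, 1, 2, 3, 4}) = 5
G(10) = mex({1, 2, 3, 4, 5}) = 0
G(11) = mex({0, 2, 3, 4, 5}) = 1
G(12) = mex({0, 1, 3, 5}) = 2
G(13) = mex({0, 1, 2, 4}) = 3
G(14) = mex({1, 2, 3, 5}) = 0
G(15) = mex({0, 2, 3, 4}) = 1
G(16) = mex({0, 1, 3, 4, 5}) = 2
G(17) = mex({0, 1, 2, 5}) = 3
Observe that G(10)..G(17) = 0, 1, 2, 3, 0, 1, 2, 3 repeats G(0)..G(7) = 0, 1, 2, 3, 0, 1, 2, 3.
For k >= max(S) = 8, G(k) is determined by the previous 8 values G(k-8)..G(k-1); a window of 8 consecutive values has recurred shifted by 10, so by induction G(k + 10) = G(k) for all k >= 0: the sequence is periodic from the start with period 10.
One period: G(0..9) = 0, 1, 2, 3, 0, 1, 2, 3, 4, 5.
73 mod 10 = 3, so G(73) = G(3) = 3.

3


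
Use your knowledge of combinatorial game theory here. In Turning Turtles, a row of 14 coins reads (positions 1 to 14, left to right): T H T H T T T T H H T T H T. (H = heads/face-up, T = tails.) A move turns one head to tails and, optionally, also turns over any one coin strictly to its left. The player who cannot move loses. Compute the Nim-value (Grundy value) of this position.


Coins: T H T H T T T T H H T T H T
Key fact: a single head at position k behaves exactly like a Nim heap of size k (turning it to T and optionally flipping a coin at j < k corresponds to moving the heap from k to j, or to 0), and heads combine as a disjunctive sum (two heads at the same place would cancel, matching j XOR j = 0). So the Nim-value is the XOR of the 1-indexed positions of the heads.
Face-up positions (1-indexed): [2, 4, 9, 10, 13]
XOR 0 with 2: 0 XOR 2 = 2
XOR 2 with 4: 2 XOR 4 = 6
XOR 6 with 9: 6 XOR 9 = 15
XOR 15 with 10: 15 XOR 10 = 5
XOR 5 with 13: 5 XOR 13 = 8
Nim-value = 8

8


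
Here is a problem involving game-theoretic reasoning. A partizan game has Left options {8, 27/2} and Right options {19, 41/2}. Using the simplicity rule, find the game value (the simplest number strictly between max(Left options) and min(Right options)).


Left options: {8, 27/2}, max = 27/2
Right options: {19, 41/2}, min = 19
All options are numbers and max(Left) < min(Right), so by the simplicity theorem the value is the simplest (earliest-born) number strictly between 27/2 and 19.
Integers 14 through 18 all lie strictly between 27/2 and 19.
Among integers, the simplest (lowest birthday = smallest |n|; 0 is born on day 0, +-n on day n) is 14.
No non-integer in the interval can be simpler: if x is a non-integer in the interval, then floor(x) or ceil(x) also lies in the interval (the interval contains an integer), and both are proper prefixes of x's sign expansion, i.e. born earlier. So the game value is 14.
Game value = 14

14


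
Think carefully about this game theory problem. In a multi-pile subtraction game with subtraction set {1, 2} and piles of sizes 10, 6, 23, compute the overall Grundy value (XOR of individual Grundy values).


Subtraction set: {1, 2}
For this subtraction set, G(n) = n mod 3 (period = max + 1 = 3).
Pile 1 (size 10): G(10) = 10 mod 3 = 1
Pile 2 (size 6): G(6) = 6 mod 3 = 0
Pile 3 (size 23): G(23) = 23 mod 3 = 2
Total Grundy value = XOR of all: 1 XOR 0 XOR 2 = 3

3


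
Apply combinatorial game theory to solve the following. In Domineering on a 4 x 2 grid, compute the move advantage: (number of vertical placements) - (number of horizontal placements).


Board is 4 x 2 (rows x cols).
Left (vertical) placements: (rows-1) * cols = 3 * 2 = 6
Right (horizontal) placements: rows * (cols-1) = 4 * 1 = 4
Advantage = Left - Right = 6 - 4 = 2

2


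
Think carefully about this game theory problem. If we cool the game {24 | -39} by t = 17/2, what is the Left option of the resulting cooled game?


Original game: {24 | -39} (a switch {a | b} with a > b).
Cooling by t (for t below the temperature (a - b)/2 = 63/2) taxes each move by t: {a | b} cooled by t is {a - t | b + t}.
Cooling amount: t = 17/2
Cooled Left option: 24 - 17/2 = 31/2
Cooled Right option: -39 + 17/2 = -61/2
Cooled game: {31/2 | -61/2}
Left option = 31/2

31/2


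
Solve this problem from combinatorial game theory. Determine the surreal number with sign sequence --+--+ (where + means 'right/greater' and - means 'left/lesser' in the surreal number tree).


Sign expansion: --+--+
Rule: track bounds (lo, hi), initially (-inf, +inf). On '+', the current value becomes lo and we move to the simplest number in (value, hi): value + 1 if hi = +inf, otherwise the midpoint (value + hi)/2. On '-', the current value becomes hi and we move to value - 1 if lo = -inf, otherwise the midpoint (lo + value)/2.
Start at 0.
Step 1: sign = -, move left. Bounds: (-inf, 0). Value = -1
Step 2: sign = -, move left. Bounds: (-inf, -1). Value = -2
Step 3: sign = +, move right. Bounds: (-2, -1). Value = -3/2
Step 4: sign = -, move left. Bounds: (-2, -3/2). Value = -7/4
Step 5: sign = -, move left. Bounds: (-2, -7/4). Value = -15/8
Step 6: sign = +, move right. Bounds: (-15/8, -7/4). Value = -29/16
The surreal number with sign expansion --+--+ is -29/16.

-29/16


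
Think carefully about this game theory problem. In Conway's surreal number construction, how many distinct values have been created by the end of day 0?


Day 0: {|} = 0 is born. Count = 1.
Day n: the number of surreal numbers born by day n is 2^(n+1) - 1.
By day 0: 2^1 - 1 = 1
By day 0: 1 surreal numbers.

1


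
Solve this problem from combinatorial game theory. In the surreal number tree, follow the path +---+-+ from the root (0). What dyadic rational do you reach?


Sign expansion: +---+-+
Rule: track bounds (lo, hi), initially (-inf, +inf). On '+', the current value becomes lo and we move to the simplest number in (value, hi): value + 1 if hi = +inf, otherwise the midpoint (value + hi)/2. On '-', the current value becomes hi and we move to value - 1 if lo = -inf, otherwise the midpoint (lo + value)/2.
Start at 0.
Step 1: sign = +, move right. Bounds: (0, +inf). Value = 1
Step 2: sign = -, move left. Bounds: (0, 1). Value = 1/2
Step 3: sign = -, move left. Bounds: (0, 1/2). Value = 1/4
Step 4: sign = -, move left. Bounds: (0, 1/4). Value = 1/8
Step 5: sign = +, move right. Bounds: (1/8, 1/4). Value = 3/16
Step 6: sign = -, move left. Bounds: (1/8, 3/16). Value = 5/32
Step 7: sign = +, move right. Bounds: (5/32, 3/16). Value = 11/64
The surreal number with sign expansion +---+-+ is 11/64.

11/64


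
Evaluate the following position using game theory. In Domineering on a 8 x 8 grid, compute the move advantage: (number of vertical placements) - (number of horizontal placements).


Board is 8 x 8 (rows x cols).
Left (vertical) placements: (rows-1) * cols = 7 * 8 = 56
Right (horizontal) placements: rows * (cols-1) = 8 * 7 = 56
Advantage = Left - Right = 56 - 56 = 0

0


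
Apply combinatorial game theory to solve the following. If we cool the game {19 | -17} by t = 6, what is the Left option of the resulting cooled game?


Original game: {19 | -17} (a switch {a | b} with a > b).
Cooling by t (for t below the temperature (a - b)/2 = 18) taxes each move by t: {a | b} cooled by t is {a - t | b + t}.
Cooling amount: t = 6
Cooled Left option: 19 - 6 = 13
Cooled Right option: -17 + 6 = -11
Cooled game: {13 | -11}
Left option = 13

13
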